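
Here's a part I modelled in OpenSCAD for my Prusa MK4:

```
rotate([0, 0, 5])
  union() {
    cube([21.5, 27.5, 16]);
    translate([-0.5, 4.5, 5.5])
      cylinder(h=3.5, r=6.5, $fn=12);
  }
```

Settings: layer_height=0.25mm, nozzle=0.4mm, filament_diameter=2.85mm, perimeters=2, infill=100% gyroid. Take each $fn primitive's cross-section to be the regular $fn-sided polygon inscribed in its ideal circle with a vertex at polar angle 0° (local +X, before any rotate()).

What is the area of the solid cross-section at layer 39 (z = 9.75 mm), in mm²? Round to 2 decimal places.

At z = 9.75 mm: the cube is present — its section is the full 21.5×27.5 rectangle (area 591.25 mm²); the cylinder at (-0.5, 4.5) does not reach this height (z outside [5.5, 9]); Taking the union: only the 21.5×27.5 cube is present, so the union is just that shape — area = 591.25 mm²; (rotated 5° about Z; rotation is an isometry so areas/perimeters/island counts are preserved). Overall, the cross-section is a single solid region. Net area = 591.25 mm².

591.25 mm²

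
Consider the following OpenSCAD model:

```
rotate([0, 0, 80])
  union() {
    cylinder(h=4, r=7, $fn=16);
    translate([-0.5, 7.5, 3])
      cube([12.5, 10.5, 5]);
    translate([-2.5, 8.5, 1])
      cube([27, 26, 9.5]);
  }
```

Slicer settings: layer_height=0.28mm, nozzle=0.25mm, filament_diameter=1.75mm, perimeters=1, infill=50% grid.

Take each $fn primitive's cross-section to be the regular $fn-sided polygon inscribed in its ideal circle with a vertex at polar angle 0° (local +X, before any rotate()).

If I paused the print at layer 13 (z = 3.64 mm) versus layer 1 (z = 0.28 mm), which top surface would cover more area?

layer 13 (z = 3.64 mm)

Layer 13 (z = 3.64): the r=7 cylinder gives a regular 16-gon of circumradius 7 (constant along its height) (area = (16/2)·7.000²·sin(360°/16) = 150.01 mm²); the cube at (-0.5, 7.5) is present — its section is the full 12.5×10.5 rectangle (area 131.25 mm²); the 27×26 cube at (-2.5, 8.5) contributes its full rectangle (area 702.00 mm²); Combining (union): the regions partially overlap — summed areas 983.26 mm² minus the doubly-counted overlap 118.75 mm² gives 864.51 mm² — area = 864.51 mm²; (whole slice rotated 80° about Z — lengths, areas and connectivity unchanged). So its area = 864.51 mm². Layer 1 (z = 0.28): the r=7 cylinder gives a regular 16-gon of circumradius 7 (constant along its height) (area = (16/2)·7.000²·sin(360°/16) = 150.01 mm²); the cube at (-0.5, 7.5) does not reach this height (z outside [3, 8]); the cube at (-2.5, 8.5) is absent (z outside [1, 10.5]); Combining (union): only the r=7 cylinder is present, so the union is just that shape — area = 150.01 mm²; (rotated 80° about Z; rotation is an isometry so areas/perimeters/island counts are preserved). So its area = 150.01 mm². Layer 13 is larger (864.51 vs 150.01 mm²).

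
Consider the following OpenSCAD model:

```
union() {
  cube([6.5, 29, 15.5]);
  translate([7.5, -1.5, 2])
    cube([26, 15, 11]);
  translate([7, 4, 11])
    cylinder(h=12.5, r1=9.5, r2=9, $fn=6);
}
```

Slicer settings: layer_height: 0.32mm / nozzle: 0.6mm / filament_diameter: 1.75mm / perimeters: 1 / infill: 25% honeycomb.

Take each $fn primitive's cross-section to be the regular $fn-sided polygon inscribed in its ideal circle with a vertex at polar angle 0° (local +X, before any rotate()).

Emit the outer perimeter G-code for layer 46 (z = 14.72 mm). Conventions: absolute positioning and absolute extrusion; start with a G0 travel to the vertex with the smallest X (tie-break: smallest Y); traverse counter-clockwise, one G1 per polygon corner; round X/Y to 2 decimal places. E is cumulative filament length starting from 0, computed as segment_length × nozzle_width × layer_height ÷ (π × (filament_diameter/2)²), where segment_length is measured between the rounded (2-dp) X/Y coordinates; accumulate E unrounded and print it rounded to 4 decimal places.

G0 X-2.35 Y4.00 Z14.72
G1 X2.32 Y-4.10 E0.7463
G1 X11.68 Y-4.10 E1.4935
G1 X16.35 Y4.00 E2.2398
G1 X11.68 Y12.10 E2.9862
G1 X6.50 Y12.10 E3.3997
G1 X6.50 Y29.00 E4.7487
G1 X0.00 Y29.00 E5.2676
G1 X0.00 Y8.07 E6.9383
G1 X-2.35 Y4.00 E7.3134

At z = 14.72 mm: the cube is present — its section is the full 6.5×29 rectangle; the cube at (7.5, -1.5) does not reach this height (z outside [2, 13]); the cone at (7, 4) contributes a regular 6-gon of circumradius 9.351 (interpolated between r1=9.5 and r2=9 at t=0.298); Combining (union): the regions partially overlap (shared area 73.96 mm²), so overlapping operands fuse into one piece — 1 connected region. The outline is a single polygon with 9 vertices. Extrusion per mm of travel: 0.6 × 0.32 / (π × 0.875²) = 0.079824. Accumulating E over each segment gives final E = 7.3134.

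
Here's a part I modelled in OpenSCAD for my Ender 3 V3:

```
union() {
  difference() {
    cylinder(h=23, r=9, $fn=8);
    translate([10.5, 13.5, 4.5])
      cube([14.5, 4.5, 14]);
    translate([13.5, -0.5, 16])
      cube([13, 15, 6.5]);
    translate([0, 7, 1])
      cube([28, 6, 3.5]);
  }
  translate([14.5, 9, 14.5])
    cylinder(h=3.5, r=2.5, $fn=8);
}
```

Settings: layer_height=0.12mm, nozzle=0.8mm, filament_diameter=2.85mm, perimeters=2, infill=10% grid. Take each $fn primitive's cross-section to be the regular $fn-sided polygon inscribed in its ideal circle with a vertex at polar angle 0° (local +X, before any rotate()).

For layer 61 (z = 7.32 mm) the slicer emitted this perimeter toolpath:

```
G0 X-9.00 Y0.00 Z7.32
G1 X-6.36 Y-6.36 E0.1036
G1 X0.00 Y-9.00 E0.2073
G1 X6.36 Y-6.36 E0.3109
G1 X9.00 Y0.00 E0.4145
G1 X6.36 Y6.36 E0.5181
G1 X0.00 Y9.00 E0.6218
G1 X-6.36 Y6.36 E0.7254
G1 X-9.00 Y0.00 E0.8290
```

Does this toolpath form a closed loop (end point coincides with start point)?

yes

Start point (G0): (-9.00, 0.00). End point (last G1): the path returns to the start — closed.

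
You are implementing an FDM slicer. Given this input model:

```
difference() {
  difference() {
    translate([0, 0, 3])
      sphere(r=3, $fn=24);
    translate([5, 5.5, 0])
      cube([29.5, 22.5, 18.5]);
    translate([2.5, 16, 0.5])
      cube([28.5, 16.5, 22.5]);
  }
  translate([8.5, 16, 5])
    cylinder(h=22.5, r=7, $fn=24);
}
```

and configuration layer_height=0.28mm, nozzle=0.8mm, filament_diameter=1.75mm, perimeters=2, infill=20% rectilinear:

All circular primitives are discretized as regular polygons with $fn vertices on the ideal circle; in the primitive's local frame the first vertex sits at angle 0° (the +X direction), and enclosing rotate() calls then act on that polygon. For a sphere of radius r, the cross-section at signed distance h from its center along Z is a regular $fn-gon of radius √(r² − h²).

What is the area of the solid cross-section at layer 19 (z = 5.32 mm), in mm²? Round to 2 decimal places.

At z = 5.32 mm: the r=3 sphere slices to a regular 24-gon of circumradius 1.902 (√(r²−h²) with h=2.32 from center) (area = (24/2)·1.902²·sin(360°/24) = 11.24 mm²); the cube at (5, 5.5) is present — its section is the full 29.5×22.5 rectangle (area 663.75 mm²); the cube at (2.5, 16) (footprint 28.5×16.5) is included at this height (area 470.25 mm²); Taking the first minus the rest: starting from the r=3 sphere (11.24 mm²), the 29.5×22.5 cube at (5, 5.5) misses the remaining region (no effect); the 28.5×16.5 cube at (2.5, 16) misses the remaining region (no effect) — area = 11.24 mm²; the cylinder at (8.5, 16): section is a regular 24-gon, circumradius r=7 (area = (24/2)·7.000²·sin(360°/24) = 152.19 mm²); Subtracting the remaining from the first: starting from that combined region (11.24 mm²), the r=7 cylinder at (8.5, 16) misses the remaining region (no effect) — area = 11.24 mm². Overall, the cross-section is a single solid region. Net area = 11.24 mm².

11.24 mm²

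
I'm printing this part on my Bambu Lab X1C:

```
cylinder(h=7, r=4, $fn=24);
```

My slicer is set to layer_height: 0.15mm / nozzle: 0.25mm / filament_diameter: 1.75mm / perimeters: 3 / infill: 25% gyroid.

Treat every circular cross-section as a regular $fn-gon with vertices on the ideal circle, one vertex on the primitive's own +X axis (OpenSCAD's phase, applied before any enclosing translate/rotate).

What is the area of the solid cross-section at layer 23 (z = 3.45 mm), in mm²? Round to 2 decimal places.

At z = 3.45 mm: the r=4 cylinder contributes a regular 24-gon of circumradius 4 (area = (24/2)·4.000²·sin(360°/24) = 49.69 mm²). Overall, the cross-section is a single solid region. Net area = 49.69 mm².

49.69 mm²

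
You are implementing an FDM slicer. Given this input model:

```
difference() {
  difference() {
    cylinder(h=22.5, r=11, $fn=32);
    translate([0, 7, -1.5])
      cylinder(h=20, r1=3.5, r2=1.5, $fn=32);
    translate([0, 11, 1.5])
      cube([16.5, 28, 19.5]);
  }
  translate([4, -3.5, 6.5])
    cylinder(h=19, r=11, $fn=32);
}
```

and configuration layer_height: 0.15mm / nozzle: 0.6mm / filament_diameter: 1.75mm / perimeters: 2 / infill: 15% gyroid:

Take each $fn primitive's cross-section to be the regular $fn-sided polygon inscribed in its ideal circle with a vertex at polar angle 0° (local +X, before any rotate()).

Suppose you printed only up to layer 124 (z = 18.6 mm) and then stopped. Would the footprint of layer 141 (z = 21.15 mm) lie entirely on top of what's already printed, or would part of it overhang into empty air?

entirely on top

Compare the two slices. At z = 18.6: the r=11 cylinder contributes a regular 32-gon of circumradius 11 (area = (32/2)·11.000²·sin(360°/32) = 377.69 mm²); the cone at (0, 7) is not intersected at this z (z outside [-1.5, 18.5]); the 16.5×28 cube at (0, 11) contributes its full rectangle (area 462.00 mm²); Subtracting the remaining from the first: starting from the r=11 cylinder (377.69 mm²), the 16.5×28 cube at (0, 11) misses the remaining region (no effect) — area = 377.69 mm²; the r=11 cylinder at (4, -3.5) contributes a regular 32-gon of circumradius 11 (area = (32/2)·11.000²·sin(360°/32) = 377.69 mm²); After the difference (first − rest): starting from the result so far (377.69 mm²), the r=11 cylinder at (4, -3.5) partially overlaps it — only the 262.30 mm² overlap (of its 377.69 mm²) is removed, clipping the outline — area = 115.39 mm². At z = 21.15: the r=11 cylinder contributes a regular 32-gon of circumradius 11 (area = (32/2)·11.000²·sin(360°/32) = 377.69 mm²); the cone at (0, 7) is not intersected at this z (z outside [-1.5, 18.5]); the cube at (0, 11) does not reach this height (z outside [1.5, 21]); After the difference (first − rest): none of the subtracted shapes is present at this height, so the r=11 cylinder is unchanged — area = 377.69 mm²; the cylinder at (4, -3.5): section is a regular 32-gon, circumradius r=11 (area = (32/2)·11.000²·sin(360°/32) = 377.69 mm²); Subtracting the remaining from the first: starting from that combined region (377.69 mm²), the r=11 cylinder at (4, -3.5) partially overlaps it — only the 262.30 mm² overlap (of its 377.69 mm²) is removed, clipping the outline — area = 115.39 mm². Checking containment: the cross-section at z = 21.15 is a subset of the cross-section at z = 18.6.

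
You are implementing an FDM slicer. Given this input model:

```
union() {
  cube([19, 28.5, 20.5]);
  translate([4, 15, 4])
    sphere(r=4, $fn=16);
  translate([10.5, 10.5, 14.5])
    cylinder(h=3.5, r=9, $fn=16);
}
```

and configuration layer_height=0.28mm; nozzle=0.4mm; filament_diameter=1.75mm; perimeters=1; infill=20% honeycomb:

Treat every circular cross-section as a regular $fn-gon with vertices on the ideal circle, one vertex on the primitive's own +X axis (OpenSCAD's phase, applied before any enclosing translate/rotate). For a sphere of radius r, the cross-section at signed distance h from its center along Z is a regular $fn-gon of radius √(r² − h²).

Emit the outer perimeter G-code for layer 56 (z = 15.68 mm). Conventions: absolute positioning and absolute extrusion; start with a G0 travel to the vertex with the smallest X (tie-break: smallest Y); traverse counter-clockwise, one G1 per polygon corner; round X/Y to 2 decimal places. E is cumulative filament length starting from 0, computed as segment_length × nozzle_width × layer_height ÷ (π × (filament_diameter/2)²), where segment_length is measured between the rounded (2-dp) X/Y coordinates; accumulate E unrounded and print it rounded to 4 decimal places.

G0 X0.00 Y0.00 Z15.68
G1 X19.00 Y0.00 E0.8847
G1 X19.00 Y7.99 E1.2568
G1 X19.50 Y10.50 E1.3759
G1 X19.00 Y13.01 E1.4951
G1 X19.00 Y28.50 E2.2164
G1 X0.00 Y28.50 E3.1011
G1 X0.00 Y0.00 E4.4282

At z = 15.68 mm: the 19×28.5 cube contributes its full rectangle; the sphere at (4, 15) is not intersected at this z (|z−center|=11.680 > r=4); the r=9 cylinder at (10.5, 10.5) gives a regular 16-gon of circumradius 9 (constant along its height); Merging all regions: the regions partially overlap (shared area 246.72 mm²), so overlapping operands fuse into one piece — 1 connected region. The outline is a single polygon with 7 vertices. Extrusion per mm of travel: 0.4 × 0.28 / (π × 0.875²) = 0.046564. Accumulating E over each segment gives final E = 4.4282.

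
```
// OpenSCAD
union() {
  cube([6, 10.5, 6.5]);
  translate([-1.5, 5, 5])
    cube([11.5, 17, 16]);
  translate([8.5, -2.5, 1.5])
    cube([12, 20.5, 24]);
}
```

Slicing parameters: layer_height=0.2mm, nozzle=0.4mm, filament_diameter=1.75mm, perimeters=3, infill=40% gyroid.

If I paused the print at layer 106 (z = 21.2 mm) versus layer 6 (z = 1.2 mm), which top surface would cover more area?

Layer 106 (z = 21.2): the cube is absent (z outside [0, 6.5]); the cube at (-1.5, 5) is not intersected at this z (z outside [5, 21]); the cube at (8.5, -2.5) is present — its section is the full 12×20.5 rectangle (area 246.00 mm²); Merging all regions: only the 12×20.5 cube at (8.5, -2.5) is present, so the union is just that shape — area = 246.00 mm². So its area = 246.00 mm². Layer 6 (z = 1.2): the 6×10.5 cube contributes its full rectangle (area 63.00 mm²); the cube at (-1.5, 5) is not intersected at this z (z outside [5, 21]); the cube at (8.5, -2.5) does not reach this height (z outside [1.5, 25.5]); Taking the union: only the 6×10.5 cube is present, so the union is just that shape — area = 63.00 mm². So its area = 63.00 mm². Layer 106 is larger (246.00 vs 63.00 mm²).

layer 106 (z = 21.2 mm)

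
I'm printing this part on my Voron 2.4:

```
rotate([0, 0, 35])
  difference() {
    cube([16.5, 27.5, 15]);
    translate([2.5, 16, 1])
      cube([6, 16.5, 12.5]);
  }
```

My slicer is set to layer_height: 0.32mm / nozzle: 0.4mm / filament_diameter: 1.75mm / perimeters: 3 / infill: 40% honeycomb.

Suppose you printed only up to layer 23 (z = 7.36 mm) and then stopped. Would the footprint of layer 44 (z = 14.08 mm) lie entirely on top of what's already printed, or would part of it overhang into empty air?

Compare the two slices. At z = 7.36: the cube is present — its section is the full 16.5×27.5 rectangle (area 453.75 mm²); the 6×16.5 cube at (2.5, 16) contributes its full rectangle (area 99.00 mm²); Subtracting the remaining from the first: starting from the 16.5×27.5 cube (453.75 mm²), the 6×16.5 cube at (2.5, 16) partially overlaps it — only the 69.00 mm² overlap (of its 99.00 mm²) is removed, clipping the outline — area = 384.75 mm²; (whole slice rotated 35° about Z — lengths, areas and connectivity unchanged). At z = 14.08: the cube is present — its section is the full 16.5×27.5 rectangle (area 453.75 mm²); the cube at (2.5, 16) is absent (z outside [1, 13.5]); Taking the first minus the rest: none of the subtracted shapes is present at this height, so the 16.5×27.5 cube is unchanged — area = 453.75 mm²; (rotated 35° about Z; rotation is an isometry so areas/perimeters/island counts are preserved). Checking containment: at z = 14.08 the cross-section extends beyond the z = 7.36 cross-section by about 69.00 mm².

part overhangs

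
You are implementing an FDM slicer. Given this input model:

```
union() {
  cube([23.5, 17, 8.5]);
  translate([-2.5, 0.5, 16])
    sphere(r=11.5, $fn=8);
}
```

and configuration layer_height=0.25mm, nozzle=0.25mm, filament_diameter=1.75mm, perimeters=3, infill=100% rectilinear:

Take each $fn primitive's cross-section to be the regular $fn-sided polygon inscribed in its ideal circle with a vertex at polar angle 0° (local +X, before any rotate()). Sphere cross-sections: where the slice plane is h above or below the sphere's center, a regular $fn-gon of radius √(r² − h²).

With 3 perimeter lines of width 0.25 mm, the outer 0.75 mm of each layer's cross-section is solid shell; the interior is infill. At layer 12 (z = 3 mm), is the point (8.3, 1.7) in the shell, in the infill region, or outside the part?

infill

At z = 3 mm: the cube is present — its section is the full 23.5×17 rectangle; the sphere at (-2.5, 0.5) is absent (|z−center|=13.000 > r=11.5); Combining (union): only the 23.5×17 cube is present, so the union is just that shape — 1 connected region. Overall, the cross-section is a single solid region. The nearest boundary edge runs (0.00, 0.00)→(23.50, 0.00); distance from the point to it = 1.70 mm. The point is inside the cross-section and 1.70 mm from the nearest boundary — more than the 0.75 mm shell width (3 × 0.25), so it's in the infill interior.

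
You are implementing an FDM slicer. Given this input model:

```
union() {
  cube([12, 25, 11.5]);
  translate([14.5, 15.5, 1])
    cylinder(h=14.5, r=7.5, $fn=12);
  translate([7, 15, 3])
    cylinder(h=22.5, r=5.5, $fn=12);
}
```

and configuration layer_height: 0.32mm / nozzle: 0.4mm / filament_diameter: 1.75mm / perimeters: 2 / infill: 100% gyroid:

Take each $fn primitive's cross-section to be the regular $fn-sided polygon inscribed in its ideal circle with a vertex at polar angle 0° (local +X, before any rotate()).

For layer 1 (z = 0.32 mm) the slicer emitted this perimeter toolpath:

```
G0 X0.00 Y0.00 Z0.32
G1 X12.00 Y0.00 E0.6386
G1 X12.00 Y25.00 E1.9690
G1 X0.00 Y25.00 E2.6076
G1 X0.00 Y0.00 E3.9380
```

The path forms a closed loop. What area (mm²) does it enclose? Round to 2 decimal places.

300.00 mm²

Apply the shoelace formula to the sequence of (X, Y) vertices; enclosed area = 300.00 mm².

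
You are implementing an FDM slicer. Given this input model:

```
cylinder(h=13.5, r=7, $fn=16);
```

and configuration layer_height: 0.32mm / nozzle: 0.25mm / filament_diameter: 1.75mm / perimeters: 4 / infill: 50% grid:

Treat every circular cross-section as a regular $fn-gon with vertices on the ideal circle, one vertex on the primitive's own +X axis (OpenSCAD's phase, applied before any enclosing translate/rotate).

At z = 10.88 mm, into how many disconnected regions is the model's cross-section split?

At z = 10.88 mm: the r=7 cylinder gives a regular 16-gon of circumradius 7 (constant along its height). The result has 1 disconnected region.

1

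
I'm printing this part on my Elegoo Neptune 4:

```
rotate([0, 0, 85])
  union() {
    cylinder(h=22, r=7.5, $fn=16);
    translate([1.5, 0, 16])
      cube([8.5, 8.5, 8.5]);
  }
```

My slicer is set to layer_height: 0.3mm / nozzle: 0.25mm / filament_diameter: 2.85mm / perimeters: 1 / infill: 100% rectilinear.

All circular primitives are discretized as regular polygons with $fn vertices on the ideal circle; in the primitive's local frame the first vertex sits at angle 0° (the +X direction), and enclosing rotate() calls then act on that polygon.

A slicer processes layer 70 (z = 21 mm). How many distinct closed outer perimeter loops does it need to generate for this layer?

1

At z = 21 mm: the r=7.5 cylinder gives a regular 16-gon of circumradius 7.5 (constant along its height); the 8.5×8.5 cube at (1.5, 0) contributes its full rectangle; Merging all regions: the regions partially overlap (shared area 32.03 mm²), so overlapping operands fuse into one piece — 1 connected region; (whole slice rotated 85° about Z — lengths, areas and connectivity unchanged). The result has 1 disconnected region.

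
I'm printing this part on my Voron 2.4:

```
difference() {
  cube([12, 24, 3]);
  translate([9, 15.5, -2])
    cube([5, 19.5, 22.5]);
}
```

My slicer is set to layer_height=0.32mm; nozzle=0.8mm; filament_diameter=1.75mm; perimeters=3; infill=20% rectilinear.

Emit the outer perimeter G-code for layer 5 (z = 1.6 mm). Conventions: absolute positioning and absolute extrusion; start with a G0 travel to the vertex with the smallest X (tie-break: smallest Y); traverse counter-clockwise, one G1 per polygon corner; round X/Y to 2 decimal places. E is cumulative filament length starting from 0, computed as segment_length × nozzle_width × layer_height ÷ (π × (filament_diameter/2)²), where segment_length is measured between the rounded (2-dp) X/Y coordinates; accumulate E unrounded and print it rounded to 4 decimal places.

At z = 1.6 mm: the 12×24 cube contributes its full rectangle; the cube at (9, 15.5) (footprint 5×19.5) is included at this height; After the difference (first − rest): starting from the 12×24 cube, the 5×19.5 cube at (9, 15.5) partially overlaps it — only the 25.50 mm² overlap (of its 97.50 mm²) is removed, clipping the outline — 1 connected region. The outline is a single polygon with 6 vertices. Extrusion per mm of travel: 0.8 × 0.32 / (π × 0.875²) = 0.106432. Accumulating E over each segment gives final E = 7.6631.

G0 X0.00 Y0.00 Z1.60
G1 X12.00 Y0.00 E1.2772
G1 X12.00 Y15.50 E2.9269
G1 X9.00 Y15.50 E3.2462
G1 X9.00 Y24.00 E4.1509
G1 X0.00 Y24.00 E5.1088
G1 X0.00 Y0.00 E7.6631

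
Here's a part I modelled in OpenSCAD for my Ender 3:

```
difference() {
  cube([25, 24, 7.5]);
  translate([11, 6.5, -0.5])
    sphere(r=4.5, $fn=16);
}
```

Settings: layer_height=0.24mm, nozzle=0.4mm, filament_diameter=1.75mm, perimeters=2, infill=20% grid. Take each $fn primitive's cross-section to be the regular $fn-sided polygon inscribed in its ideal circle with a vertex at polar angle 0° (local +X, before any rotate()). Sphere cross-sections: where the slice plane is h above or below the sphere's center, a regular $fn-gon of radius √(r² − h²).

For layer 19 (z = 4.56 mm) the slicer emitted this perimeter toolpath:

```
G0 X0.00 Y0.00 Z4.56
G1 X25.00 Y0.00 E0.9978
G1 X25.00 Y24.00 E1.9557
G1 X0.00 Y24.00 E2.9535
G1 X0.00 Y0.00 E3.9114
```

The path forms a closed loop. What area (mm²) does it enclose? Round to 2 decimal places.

600.00 mm²

Apply the shoelace formula to the sequence of (X, Y) vertices; enclosed area = 600.00 mm².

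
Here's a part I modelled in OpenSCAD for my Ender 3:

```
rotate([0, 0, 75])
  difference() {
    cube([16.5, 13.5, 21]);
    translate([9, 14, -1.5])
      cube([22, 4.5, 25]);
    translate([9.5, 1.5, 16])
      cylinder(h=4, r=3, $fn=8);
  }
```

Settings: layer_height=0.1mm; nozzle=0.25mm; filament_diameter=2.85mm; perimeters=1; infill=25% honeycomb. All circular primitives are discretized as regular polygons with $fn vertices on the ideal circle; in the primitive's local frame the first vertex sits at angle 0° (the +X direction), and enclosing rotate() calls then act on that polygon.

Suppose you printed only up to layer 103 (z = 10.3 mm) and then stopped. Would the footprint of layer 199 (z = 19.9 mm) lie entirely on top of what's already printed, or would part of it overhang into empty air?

entirely on top

Compare the two slices. At z = 10.3: the cube is present — its section is the full 16.5×13.5 rectangle (area 222.75 mm²); the cube at (9, 14) is present — its section is the full 22×4.5 rectangle (area 99.00 mm²); the cylinder at (9.5, 1.5) does not reach this height (z outside [16, 20]); Subtracting the remaining from the first: starting from the 16.5×13.5 cube (222.75 mm²), the 22×4.5 cube at (9, 14) misses the remaining region (no effect) — area = 222.75 mm²; (rotated 75° about Z; rotation is an isometry so areas/perimeters/island counts are preserved). At z = 19.9: the cube (footprint 16.5×13.5) is included at this height (area 222.75 mm²); the 22×4.5 cube at (9, 14) contributes its full rectangle (area 99.00 mm²); the r=3 cylinder at (9.5, 1.5) contributes a regular 8-gon of circumradius 3 (area = (8/2)·3.000²·sin(360°/8) = 25.46 mm²); Taking the first minus the rest: starting from the 16.5×13.5 cube (222.75 mm²), the 22×4.5 cube at (9, 14) misses the remaining region (no effect); the r=3 cylinder at (9.5, 1.5) partially overlaps it — only the 20.80 mm² overlap (of its 25.46 mm²) is removed, clipping the outline — area = 201.95 mm²; (rotated 75° about Z; rotation is an isometry so areas/perimeters/island counts are preserved). Checking containment: the cross-section at z = 19.9 is a subset of the cross-section at z = 10.3.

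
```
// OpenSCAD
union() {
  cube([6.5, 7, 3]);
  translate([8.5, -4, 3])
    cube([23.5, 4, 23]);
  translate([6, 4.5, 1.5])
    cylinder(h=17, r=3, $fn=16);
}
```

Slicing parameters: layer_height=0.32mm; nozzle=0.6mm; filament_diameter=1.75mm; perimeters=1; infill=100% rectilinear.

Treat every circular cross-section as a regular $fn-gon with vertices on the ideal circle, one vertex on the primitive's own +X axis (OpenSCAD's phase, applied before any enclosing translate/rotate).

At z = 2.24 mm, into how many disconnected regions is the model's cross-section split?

1

At z = 2.24 mm: the cube is present — its section is the full 6.5×7 rectangle; the cube at (8.5, -4) is absent (z outside [3, 26]); the r=3 cylinder at (6, 4.5) gives a regular 16-gon of circumradius 3 (constant along its height); Merging all regions: the regions partially overlap (shared area 16.00 mm²), so overlapping operands fuse into one piece — 1 connected region. The result has 1 disconnected region.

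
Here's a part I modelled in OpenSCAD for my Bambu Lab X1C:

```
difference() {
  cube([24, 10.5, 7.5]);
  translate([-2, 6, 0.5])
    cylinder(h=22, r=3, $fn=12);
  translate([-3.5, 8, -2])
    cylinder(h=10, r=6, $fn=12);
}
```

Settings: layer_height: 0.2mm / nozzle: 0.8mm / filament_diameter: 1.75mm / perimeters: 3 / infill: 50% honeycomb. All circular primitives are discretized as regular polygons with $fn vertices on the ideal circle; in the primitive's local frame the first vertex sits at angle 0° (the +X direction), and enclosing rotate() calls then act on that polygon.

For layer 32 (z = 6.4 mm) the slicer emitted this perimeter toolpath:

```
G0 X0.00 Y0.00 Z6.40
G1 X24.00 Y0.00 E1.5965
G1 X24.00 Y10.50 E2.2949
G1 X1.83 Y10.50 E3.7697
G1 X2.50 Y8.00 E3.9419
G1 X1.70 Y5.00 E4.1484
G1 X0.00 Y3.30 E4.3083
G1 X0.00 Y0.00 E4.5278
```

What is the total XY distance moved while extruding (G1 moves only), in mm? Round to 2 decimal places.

68.07 mm

Sum the Euclidean lengths of each G1 segment: total = 68.07 mm.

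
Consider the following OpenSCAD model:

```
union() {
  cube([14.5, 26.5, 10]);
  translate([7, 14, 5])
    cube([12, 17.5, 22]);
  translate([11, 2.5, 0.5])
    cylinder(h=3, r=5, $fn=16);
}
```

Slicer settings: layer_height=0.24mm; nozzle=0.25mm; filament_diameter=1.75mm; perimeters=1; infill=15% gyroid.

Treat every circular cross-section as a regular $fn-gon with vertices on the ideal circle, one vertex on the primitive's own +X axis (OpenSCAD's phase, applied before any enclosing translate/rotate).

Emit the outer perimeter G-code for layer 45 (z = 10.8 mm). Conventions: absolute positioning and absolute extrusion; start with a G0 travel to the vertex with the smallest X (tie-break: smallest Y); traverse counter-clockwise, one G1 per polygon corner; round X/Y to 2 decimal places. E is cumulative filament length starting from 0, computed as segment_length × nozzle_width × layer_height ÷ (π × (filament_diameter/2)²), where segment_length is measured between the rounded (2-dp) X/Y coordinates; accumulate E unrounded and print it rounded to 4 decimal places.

G0 X7.00 Y14.00 Z10.80
G1 X19.00 Y14.00 E0.2993
G1 X19.00 Y31.50 E0.7359
G1 X7.00 Y31.50 E1.0352
G1 X7.00 Y14.00 E1.4718

At z = 10.8 mm: the cube is not intersected at this z (z outside [0, 10]); the cube at (7, 14) (footprint 12×17.5) is included at this height; the cylinder at (11, 2.5) is absent (z outside [0.5, 3.5]); Merging all regions: only the 12×17.5 cube at (7, 14) is present, so the union is just that shape — 1 connected region. The outline is a single polygon with 4 vertices. Extrusion per mm of travel: 0.25 × 0.24 / (π × 0.875²) = 0.024945. Accumulating E over each segment gives final E = 1.4718.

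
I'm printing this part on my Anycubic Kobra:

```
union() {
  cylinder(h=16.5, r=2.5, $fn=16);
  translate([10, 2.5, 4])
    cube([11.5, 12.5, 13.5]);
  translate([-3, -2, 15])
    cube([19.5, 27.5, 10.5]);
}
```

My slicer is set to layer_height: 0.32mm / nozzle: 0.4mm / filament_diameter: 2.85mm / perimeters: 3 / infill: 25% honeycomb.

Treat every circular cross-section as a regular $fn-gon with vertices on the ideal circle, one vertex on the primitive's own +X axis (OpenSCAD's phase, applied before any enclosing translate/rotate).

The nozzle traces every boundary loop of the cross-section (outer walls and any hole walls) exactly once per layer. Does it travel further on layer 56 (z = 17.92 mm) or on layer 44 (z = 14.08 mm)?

layer 56 (z = 17.92 mm)

Layer 56 (z = 17.92): the cylinder is absent (z outside [0, 16.5]); the cube at (10, 2.5) does not reach this height (z outside [4, 17.5]); the cube at (-3, -2) (footprint 19.5×27.5) is included at this height (perimeter 94.00 mm); Merging all regions: only the 19.5×27.5 cube at (-3, -2) is present, so the union is just that shape — boundary = 94.00 mm. So its perimeter = 94.00 mm. Layer 44 (z = 14.08): the r=2.5 cylinder gives a regular 16-gon of circumradius 2.5 (constant along its height) (perimeter = 2·16·2.500·sin(180°/16) = 15.61 mm); the cube at (10, 2.5) (footprint 11.5×12.5) is included at this height (perimeter 48.00 mm); the cube at (-3, -2) is not intersected at this z (z outside [15, 25.5]); Combining (union): the 2 present regions are separate (no shared area or edge), so areas and boundary lengths simply add and each stays a separate island — boundary = 63.61 mm. So its perimeter = 63.61 mm. Layer 56 is larger (94.00 vs 63.61 mm).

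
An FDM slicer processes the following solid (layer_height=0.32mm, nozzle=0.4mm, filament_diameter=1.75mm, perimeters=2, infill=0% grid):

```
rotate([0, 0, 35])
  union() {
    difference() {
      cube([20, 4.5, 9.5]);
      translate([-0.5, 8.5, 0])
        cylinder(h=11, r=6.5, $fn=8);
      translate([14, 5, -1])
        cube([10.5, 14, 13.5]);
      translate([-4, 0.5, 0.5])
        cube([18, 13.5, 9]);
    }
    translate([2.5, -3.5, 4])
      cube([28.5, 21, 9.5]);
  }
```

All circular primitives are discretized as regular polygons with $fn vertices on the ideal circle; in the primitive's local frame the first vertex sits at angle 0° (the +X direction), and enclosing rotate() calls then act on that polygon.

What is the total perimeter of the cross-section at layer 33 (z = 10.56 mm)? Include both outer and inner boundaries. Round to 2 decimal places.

99.00 mm

At z = 10.56 mm: the cube is not intersected at this z (z outside [0, 9.5]); the r=6.5 cylinder at (-0.5, 8.5) contributes a regular 8-gon of circumradius 6.5 (perimeter = 2·8·6.500·sin(180°/8) = 39.80 mm); the cube at (14, 5) is present — its section is the full 10.5×14 rectangle (perimeter 49.00 mm); the cube at (-4, 0.5) is absent (z outside [0.5, 9.5]); Subtracting the remaining from the first: the first operand is absent here, so nothing remains; the cube at (2.5, -3.5) is present — its section is the full 28.5×21 rectangle (perimeter 99.00 mm); Merging all regions: only the 28.5×21 cube at (2.5, -3.5) is present, so the union is just that shape — boundary = 99.00 mm; (rotated 35° about Z; rotation is an isometry so areas/perimeters/island counts are preserved). Overall, the cross-section is a single solid region. Total boundary length (outer) = 99.00 mm.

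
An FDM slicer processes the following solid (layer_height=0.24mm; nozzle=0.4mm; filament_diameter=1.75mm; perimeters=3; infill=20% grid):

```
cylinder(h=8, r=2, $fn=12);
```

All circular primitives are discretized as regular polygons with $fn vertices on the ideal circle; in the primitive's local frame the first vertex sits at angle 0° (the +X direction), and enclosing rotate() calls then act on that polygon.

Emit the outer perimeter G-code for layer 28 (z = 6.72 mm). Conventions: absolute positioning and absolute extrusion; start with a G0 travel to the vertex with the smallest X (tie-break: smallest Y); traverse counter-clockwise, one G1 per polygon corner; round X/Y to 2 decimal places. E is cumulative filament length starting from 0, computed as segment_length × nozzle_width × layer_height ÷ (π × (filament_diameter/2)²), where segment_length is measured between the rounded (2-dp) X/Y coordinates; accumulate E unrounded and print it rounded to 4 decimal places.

G0 X-2.00 Y0.00 Z6.72
G1 X-1.73 Y-1.00 E0.0413
G1 X-1.00 Y-1.73 E0.0825
G1 X0.00 Y-2.00 E0.1239
G1 X1.00 Y-1.73 E0.1652
G1 X1.73 Y-1.00 E0.2064
G1 X2.00 Y0.00 E0.2478
G1 X1.73 Y1.00 E0.2891
G1 X1.00 Y1.73 E0.3303
G1 X0.00 Y2.00 E0.3717
G1 X-1.00 Y1.73 E0.4130
G1 X-1.73 Y1.00 E0.4542
G1 X-2.00 Y0.00 E0.4955

At z = 6.72 mm: the cylinder: section is a regular 12-gon, circumradius r=2. The outline is a single polygon with 12 vertices. Extrusion per mm of travel: 0.4 × 0.24 / (π × 0.875²) = 0.039912. Accumulating E over each segment gives final E = 0.4955.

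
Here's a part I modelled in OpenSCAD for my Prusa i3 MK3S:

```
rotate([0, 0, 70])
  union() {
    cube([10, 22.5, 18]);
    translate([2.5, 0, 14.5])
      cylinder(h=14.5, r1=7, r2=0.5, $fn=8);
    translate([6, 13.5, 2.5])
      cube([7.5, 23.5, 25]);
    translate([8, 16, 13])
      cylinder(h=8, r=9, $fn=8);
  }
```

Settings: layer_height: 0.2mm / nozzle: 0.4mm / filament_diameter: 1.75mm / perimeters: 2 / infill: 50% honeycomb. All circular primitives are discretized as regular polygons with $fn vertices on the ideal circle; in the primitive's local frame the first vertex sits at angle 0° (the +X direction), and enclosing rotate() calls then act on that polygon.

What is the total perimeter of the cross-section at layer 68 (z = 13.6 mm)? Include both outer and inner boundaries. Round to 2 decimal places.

101.10 mm

At z = 13.6 mm: the 10×22.5 cube contributes its full rectangle (perimeter 65.00 mm); the cone at (2.5, 0) is absent (z outside [14.5, 29]); the cube at (6, 13.5) (footprint 7.5×23.5) is included at this height (perimeter 62.00 mm); the cylinder at (8, 16): section is a regular 8-gon, circumradius r=9 (perimeter = 2·8·9.000·sin(180°/8) = 55.11 mm); Taking the union: the regions partially overlap (shared area 213.92 mm²), so the edge portions inside another operand are dropped and the merged outline is re-measured after clipping — boundary = 101.10 mm; (rotated 70° about Z; rotation is an isometry so areas/perimeters/island counts are preserved). Overall, the cross-section is a single solid region. Total boundary length (outer) = 101.10 mm.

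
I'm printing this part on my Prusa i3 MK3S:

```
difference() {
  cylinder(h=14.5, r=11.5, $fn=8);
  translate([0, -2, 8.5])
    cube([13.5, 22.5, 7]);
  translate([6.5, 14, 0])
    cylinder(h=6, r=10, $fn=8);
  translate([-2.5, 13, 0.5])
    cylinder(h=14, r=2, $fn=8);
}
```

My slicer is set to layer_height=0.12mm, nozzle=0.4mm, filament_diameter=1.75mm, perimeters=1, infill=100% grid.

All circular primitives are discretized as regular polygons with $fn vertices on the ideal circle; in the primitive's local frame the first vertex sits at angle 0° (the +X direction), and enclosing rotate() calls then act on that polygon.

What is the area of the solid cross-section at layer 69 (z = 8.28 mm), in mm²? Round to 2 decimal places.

At z = 8.28 mm: the r=11.5 cylinder contributes a regular 8-gon of circumradius 11.5 (area = (8/2)·11.500²·sin(360°/8) = 374.06 mm²); the cube at (0, -2) does not reach this height (z outside [8.5, 15.5]); the cylinder at (6.5, 14) is not intersected at this z (z outside [0, 6]); the r=2 cylinder at (-2.5, 13) contributes a regular 8-gon of circumradius 2 (area = (8/2)·2.000²·sin(360°/8) = 11.31 mm²); Taking the first minus the rest: starting from the r=11.5 cylinder (374.06 mm²), the r=2 cylinder at (-2.5, 13) misses the remaining region (no effect) — area = 374.06 mm². Overall, the cross-section is a single solid region. Net area = 374.06 mm².

374.06 mm²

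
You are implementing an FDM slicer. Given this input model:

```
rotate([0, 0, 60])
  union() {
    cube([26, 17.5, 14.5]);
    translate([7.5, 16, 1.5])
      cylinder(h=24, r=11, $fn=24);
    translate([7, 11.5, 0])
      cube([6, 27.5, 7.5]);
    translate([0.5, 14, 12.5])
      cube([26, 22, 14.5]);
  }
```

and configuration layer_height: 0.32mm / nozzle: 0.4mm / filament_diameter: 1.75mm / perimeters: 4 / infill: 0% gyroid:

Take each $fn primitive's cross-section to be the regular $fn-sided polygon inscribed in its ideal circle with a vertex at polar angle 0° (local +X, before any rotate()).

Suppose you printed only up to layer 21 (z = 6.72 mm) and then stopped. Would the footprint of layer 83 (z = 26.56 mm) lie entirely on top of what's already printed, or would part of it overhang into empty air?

part overhangs

Compare the two slices. At z = 6.72: the cube is present — its section is the full 26×17.5 rectangle (area 455.00 mm²); the cylinder at (7.5, 16): section is a regular 24-gon, circumradius r=11 (area = (24/2)·11.000²·sin(360°/24) = 375.81 mm²); the cube at (7, 11.5) (footprint 6×27.5) is included at this height (area 165.00 mm²); the cube at (0.5, 14) does not reach this height (z outside [12.5, 27]); Taking the union: the regions partially overlap — summed areas 995.81 mm² minus the doubly-counted overlap 286.58 mm² gives 709.22 mm² — area = 709.22 mm²; (rotated 60° about Z; rotation is an isometry so areas/perimeters/island counts are preserved). At z = 26.56: the cube is not intersected at this z (z outside [0, 14.5]); the cylinder at (7.5, 16) is absent (z outside [1.5, 25.5]); the cube at (7, 11.5) does not reach this height (z outside [0, 7.5]); the 26×22 cube at (0.5, 14) contributes its full rectangle (area 572.00 mm²); Combining (union): only the 26×22 cube at (0.5, 14) is present, so the union is just that shape — area = 572.00 mm²; (rotated 60° about Z; rotation is an isometry so areas/perimeters/island counts are preserved). Checking containment: at z = 26.56 the cross-section extends beyond the z = 6.72 cross-section by about 287.71 mm².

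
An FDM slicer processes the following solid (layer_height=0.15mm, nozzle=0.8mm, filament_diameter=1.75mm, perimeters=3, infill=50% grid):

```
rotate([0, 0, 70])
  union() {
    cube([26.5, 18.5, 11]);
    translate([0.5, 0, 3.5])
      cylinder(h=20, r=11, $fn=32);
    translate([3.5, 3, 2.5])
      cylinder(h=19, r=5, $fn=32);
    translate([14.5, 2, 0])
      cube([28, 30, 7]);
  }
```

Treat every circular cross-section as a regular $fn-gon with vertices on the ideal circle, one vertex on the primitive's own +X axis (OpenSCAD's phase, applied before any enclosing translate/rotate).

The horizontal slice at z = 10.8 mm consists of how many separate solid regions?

At z = 10.8 mm: the cube (footprint 26.5×18.5) is included at this height; the cylinder at (0.5, 0): section is a regular 32-gon, circumradius r=11; the r=5 cylinder at (3.5, 3) gives a regular 32-gon of circumradius 5 (constant along its height); the cube at (14.5, 2) is absent (z outside [0, 7]); Merging all regions: the regions partially overlap (shared area 177.95 mm²), so overlapping operands fuse into one piece — 1 connected region; (rotated 70° about Z; rotation is an isometry so areas/perimeters/island counts are preserved). The result has 1 disconnected region.

1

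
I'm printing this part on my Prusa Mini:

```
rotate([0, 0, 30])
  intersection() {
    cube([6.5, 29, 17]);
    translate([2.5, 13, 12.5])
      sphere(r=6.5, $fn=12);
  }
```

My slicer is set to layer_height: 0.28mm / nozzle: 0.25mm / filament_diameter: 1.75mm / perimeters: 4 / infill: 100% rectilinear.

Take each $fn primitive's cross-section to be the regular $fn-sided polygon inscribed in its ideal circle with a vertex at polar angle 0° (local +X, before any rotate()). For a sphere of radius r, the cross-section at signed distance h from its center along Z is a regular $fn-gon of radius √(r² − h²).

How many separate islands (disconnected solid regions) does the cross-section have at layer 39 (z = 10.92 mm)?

1

At z = 10.92 mm: the cube is present — its section is the full 6.5×29 rectangle; the r=6.5 sphere at (2.5, 13) slices to a regular 12-gon of circumradius 6.305 (√(r²−h²) with h=1.58 from center); After intersecting: the r=6.5 sphere at (2.5, 13) partially overlaps the 6.5×29 cube; clipping to the common part keeps 75.48 mm² — 1 connected region; (rotated 30° about Z; rotation is an isometry so areas/perimeters/island counts are preserved). Overall, the cross-section is a single solid region. Island count = 1.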